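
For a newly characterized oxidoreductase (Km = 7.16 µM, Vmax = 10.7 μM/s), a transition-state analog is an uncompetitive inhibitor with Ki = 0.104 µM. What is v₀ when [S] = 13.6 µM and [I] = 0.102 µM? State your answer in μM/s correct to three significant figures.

α = 1 + [I]/Ki = 1 + 0.102/0.104 = 1.981.
For an uncompetitive inhibitor, both parameters are divided by α, giving Vmax/α and Km/α: Km,app = 3.61 µM, Vmax,app = 5.40 μM/s.
v = Vmax,app·[S]/(Km,app + [S]) = 5.40 × 13.6/(3.61 + 13.6) = 4.27 μM/s.

4.27 μM/s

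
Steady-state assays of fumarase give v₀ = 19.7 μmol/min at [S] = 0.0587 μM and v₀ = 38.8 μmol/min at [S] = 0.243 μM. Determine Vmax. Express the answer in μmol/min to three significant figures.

56.1 μmol/min

In reciprocal form, 1/v = (Km/Vmax)·(1/[S]) + 1/Vmax. The two points give (1/[S], 1/v) = (17.04, 0.05076) and (4.115, 0.02577).
Slope = (0.05076 − 0.02577)/(17.04 − 4.115) = 0.001934; intercept = 0.05076 − 0.001934×17.04 = 0.01781.
Vmax = 1/intercept = 56.1 μmol/min; Km = slope × Vmax = 0.001934 × 56.1 = 0.109 μM.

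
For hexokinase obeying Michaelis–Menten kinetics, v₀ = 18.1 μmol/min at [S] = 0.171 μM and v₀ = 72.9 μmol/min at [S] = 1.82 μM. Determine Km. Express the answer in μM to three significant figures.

0.833 μM

In reciprocal form, 1/v = (Km/Vmax)·(1/[S]) + 1/Vmax. The two points give (1/[S], 1/v) = (5.848, 0.05525) and (0.5495, 0.01372).
Slope = (0.05525 − 0.01372)/(5.848 − 0.5495) = 0.007838; intercept = 0.05525 − 0.007838×5.848 = 0.009411.
Vmax = 1/intercept = 106 μmol/min; Km = slope × Vmax = 0.007838 × 106 = 0.833 μM.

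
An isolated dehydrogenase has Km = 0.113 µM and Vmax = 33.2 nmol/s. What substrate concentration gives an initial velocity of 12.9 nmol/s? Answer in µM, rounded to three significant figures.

0.0718 µM

Rearranging v = Vmax[S]/(Km+[S]) gives [S] = Km·v/(Vmax − v).
[S] = 0.113 × 12.9 / (33.2 − 12.9) = 1.458/20.30 = 0.0718 µM.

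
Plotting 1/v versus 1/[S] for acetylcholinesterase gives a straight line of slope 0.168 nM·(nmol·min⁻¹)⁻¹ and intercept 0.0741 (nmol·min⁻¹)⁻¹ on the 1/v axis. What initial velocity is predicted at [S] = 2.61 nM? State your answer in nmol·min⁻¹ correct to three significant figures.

The y-intercept is 1/Vmax, so Vmax = 1/0.0741 = 13.5 nmol·min⁻¹.
The slope is Km/Vmax, so Km = 0.168 × 13.5 = 2.27 nM.
Then v = 13.5 × 2.61/(2.27 + 2.61) = 7.22 nmol·min⁻¹.

7.22 nmol·min⁻¹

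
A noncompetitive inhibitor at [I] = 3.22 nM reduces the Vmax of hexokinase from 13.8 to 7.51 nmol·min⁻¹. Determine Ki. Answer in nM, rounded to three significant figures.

3.84 nM

Noncompetitive: Vmax,app = Vmax/α with α = 1 + [I]/Ki.
α = Vmax/Vmax,app = 13.8/7.51 = 1.838.
Since α = 1 + [I]/Ki, [I]/Ki = 1.838 − 1 = 0.8375 and Ki = 3.22/0.8375 = 3.84 nM.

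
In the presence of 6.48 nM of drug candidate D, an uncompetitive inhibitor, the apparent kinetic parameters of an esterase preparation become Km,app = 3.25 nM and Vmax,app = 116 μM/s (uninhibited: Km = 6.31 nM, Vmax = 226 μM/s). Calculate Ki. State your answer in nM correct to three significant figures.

6.83 nM

Uncompetitive: Vmax,app = Vmax/α (and Km,app = Km/α) with α = 1 + [I]/Ki.
α = Vmax/Vmax,app = 226/116 = 1.948.
Since α = 1 + [I]/Ki, [I]/Ki = 1.948 − 1 = 0.9483 and Ki = 6.48/0.9483 = 6.83 nM.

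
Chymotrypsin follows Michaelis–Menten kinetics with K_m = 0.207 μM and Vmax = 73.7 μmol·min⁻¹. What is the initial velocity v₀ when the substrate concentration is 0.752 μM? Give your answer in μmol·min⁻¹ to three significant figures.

57.8 μmol·min⁻¹

[S]/(Km+[S]) = 0.752/0.9590 = 0.7842, the fractional saturation.
v = 0.7842 × Vmax = 0.7842 × 73.7 = 57.8 μmol·min⁻¹.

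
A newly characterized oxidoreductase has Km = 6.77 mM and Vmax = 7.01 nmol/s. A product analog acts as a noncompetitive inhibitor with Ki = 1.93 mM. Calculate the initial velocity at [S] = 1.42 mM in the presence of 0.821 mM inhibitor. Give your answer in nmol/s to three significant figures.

0.853 nmol/s

With α = 1 + [I]/Ki = 1 + 0.821/1.93 = 1.425, the noncompetitive rate law is v = (Vmax/α)·[S] / (Km + [S]).
v = (7.01/1.425)×1.42 / (6.77 + 1.42) = 6.983/8.190 = 0.853 nmol/s.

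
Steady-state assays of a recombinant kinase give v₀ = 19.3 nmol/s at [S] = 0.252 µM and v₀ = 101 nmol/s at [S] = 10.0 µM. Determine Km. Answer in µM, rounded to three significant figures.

1.23 µM

From v = Vmax[S]/(Km+[S]), each point gives Vmax = v(Km+[S])/[S].
Equating: 19.3(Km+0.252)/0.252 = 101(Km+10.0)/10.0.
76.59·Km + 19.3 = 10.10·Km + 101, so (76.59 − 10.10)·Km = 101 − 19.3.
Km = 81.70/66.49 = 1.23 µM; then Vmax = 19.3(1.23+0.252)/0.252 = 113 nmol/s.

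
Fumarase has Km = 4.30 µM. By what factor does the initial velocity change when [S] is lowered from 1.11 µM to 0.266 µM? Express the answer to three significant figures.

0.284

Since Vmax cancels, v₂/v₁ = [S]₂(Km+[S]₁) / [S]₁(Km+[S]₂).
= 0.266×(4.30+1.11) / (1.11×(4.30+0.266)) = 1.439/5.068 = 0.284.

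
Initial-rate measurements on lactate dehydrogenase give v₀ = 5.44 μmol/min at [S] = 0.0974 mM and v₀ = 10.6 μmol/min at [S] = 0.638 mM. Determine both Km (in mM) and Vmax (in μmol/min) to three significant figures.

From v = Vmax[S]/(Km+[S]), each point gives Vmax = v(Km+[S])/[S].
Equating: 5.44(Km+0.0974)/0.0974 = 10.6(Km+0.638)/0.638.
55.85·Km + 5.44 = 16.61·Km + 10.6, so (55.85 − 16.61)·Km = 10.6 − 5.44.
Km = 5.160/39.24 = 0.132 mM; then Vmax = 5.44(0.132+0.0974)/0.0974 = 12.8 μmol/min.

Km = 0.132 mM; Vmax = 12.8 μmol/min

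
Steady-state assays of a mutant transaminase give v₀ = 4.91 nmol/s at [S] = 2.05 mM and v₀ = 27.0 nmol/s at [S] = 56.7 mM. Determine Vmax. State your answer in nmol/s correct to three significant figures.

32.5 nmol/s

In reciprocal form, 1/v = (Km/Vmax)·(1/[S]) + 1/Vmax. The two points give (1/[S], 1/v) = (0.4878, 0.2037) and (0.01764, 0.03704).
Slope = (0.2037 − 0.03704)/(0.4878 − 0.01764) = 0.3544; intercept = 0.2037 − 0.3544×0.4878 = 0.03079.
Vmax = 1/intercept = 32.5 nmol/s; Km = slope × Vmax = 0.3544 × 32.5 = 11.5 mM.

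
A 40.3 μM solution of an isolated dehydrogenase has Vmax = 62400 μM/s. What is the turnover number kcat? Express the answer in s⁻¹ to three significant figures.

kcat = Vmax/[E]total = 62400 μM/s / 40.3 μM = 1550 s⁻¹.

1550 s⁻¹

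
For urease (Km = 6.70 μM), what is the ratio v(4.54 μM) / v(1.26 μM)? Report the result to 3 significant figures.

2.55

The fractional saturations are [S]/(Km+[S]) = 1.26/7.960 = 0.1583 and 4.54/11.24 = 0.4039.
v₂/v₁ is just their ratio: 0.4039/0.1583 = 2.55.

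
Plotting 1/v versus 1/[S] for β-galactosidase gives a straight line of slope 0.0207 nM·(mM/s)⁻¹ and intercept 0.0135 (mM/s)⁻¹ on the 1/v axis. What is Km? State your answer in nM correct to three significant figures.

y-intercept = 1/Vmax ⇒ Vmax = 74.1 mM/s; slope = Km/Vmax ⇒ Km = slope × Vmax.
Km = 0.0207 × 74.1 = 1.53 nM.

1.53 nM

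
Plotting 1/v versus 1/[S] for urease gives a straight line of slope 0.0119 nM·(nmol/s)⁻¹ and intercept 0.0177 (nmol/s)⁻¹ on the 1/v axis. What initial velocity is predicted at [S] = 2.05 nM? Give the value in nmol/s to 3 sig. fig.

42.5 nmol/s

The y-intercept is 1/Vmax, so Vmax = 1/0.0177 = 56.5 nmol/s.
The slope is Km/Vmax, so Km = 0.0119 × 56.5 = 0.672 nM.
Then v = 56.5 × 2.05/(0.672 + 2.05) = 42.5 nmol/s.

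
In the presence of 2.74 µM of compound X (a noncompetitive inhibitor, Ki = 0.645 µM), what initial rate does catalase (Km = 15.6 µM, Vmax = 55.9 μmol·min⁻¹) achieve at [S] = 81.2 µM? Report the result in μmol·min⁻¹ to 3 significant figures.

With α = 1 + [I]/Ki = 1 + 2.74/0.645 = 5.248, the noncompetitive rate law is v = (Vmax/α)·[S] / (Km + [S]).
v = (55.9/5.248)×81.2 / (15.6 + 81.2) = 864.9/96.80 = 8.93 μmol·min⁻¹.

8.93 μmol·min⁻¹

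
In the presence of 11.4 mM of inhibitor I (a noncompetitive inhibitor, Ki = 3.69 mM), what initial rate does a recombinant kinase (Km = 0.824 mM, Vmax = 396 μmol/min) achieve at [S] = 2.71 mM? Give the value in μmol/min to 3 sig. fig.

With α = 1 + [I]/Ki = 1 + 11.4/3.69 = 4.089, the noncompetitive rate law is v = (Vmax/α)·[S] / (Km + [S]).
v = (396/4.089)×2.71 / (0.824 + 2.71) = 262.4/3.534 = 74.3 μmol/min.

74.3 μmol/min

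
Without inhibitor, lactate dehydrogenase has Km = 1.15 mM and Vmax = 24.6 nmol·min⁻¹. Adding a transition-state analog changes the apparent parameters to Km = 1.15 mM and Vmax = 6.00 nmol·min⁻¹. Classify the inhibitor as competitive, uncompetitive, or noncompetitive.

noncompetitive

Vmax decreases (24.6 → 6.00 nmol·min⁻¹) while Km is unchanged — pure noncompetitive inhibition.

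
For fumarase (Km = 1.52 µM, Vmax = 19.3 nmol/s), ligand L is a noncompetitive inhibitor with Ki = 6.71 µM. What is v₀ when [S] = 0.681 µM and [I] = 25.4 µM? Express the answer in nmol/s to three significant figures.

α = 1 + [I]/Ki = 1 + 25.4/6.71 = 4.785.
For a noncompetitive inhibitor, Vmax is reduced to Vmax/α while Km is unchanged: Km,app = 1.52 µM, Vmax,app = 4.03 nmol/s.
v = Vmax,app·[S]/(Km,app + [S]) = 4.03 × 0.681/(1.52 + 0.681) = 1.25 nmol/s.

1.25 nmol/s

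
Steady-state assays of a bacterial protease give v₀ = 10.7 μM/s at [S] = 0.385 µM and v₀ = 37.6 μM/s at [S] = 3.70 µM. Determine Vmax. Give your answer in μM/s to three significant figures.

In reciprocal form, 1/v = (Km/Vmax)·(1/[S]) + 1/Vmax. The two points give (1/[S], 1/v) = (2.597, 0.09346) and (0.2703, 0.02660).
Slope = (0.09346 − 0.02660)/(2.597 − 0.2703) = 0.02873; intercept = 0.09346 − 0.02873×2.597 = 0.01883.
Vmax = 1/intercept = 53.1 μM/s; Km = slope × Vmax = 0.02873 × 53.1 = 1.53 µM.

53.1 μM/s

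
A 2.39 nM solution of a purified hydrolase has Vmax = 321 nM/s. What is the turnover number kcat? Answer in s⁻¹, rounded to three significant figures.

kcat = Vmax/[E]total = 321 nM/s / 2.39 nM = 134 s⁻¹.

134 s⁻¹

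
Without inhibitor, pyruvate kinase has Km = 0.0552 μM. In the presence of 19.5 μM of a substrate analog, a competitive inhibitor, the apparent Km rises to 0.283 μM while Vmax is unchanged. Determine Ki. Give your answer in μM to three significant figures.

Competitive: Km,app = α·Km with α = 1 + [I]/Ki.
α = Km,app/Km = 0.283/0.0552 = 5.127.
Ki = [I]/(α − 1) = 19.5/4.127 = 4.73 μM.

4.73 μM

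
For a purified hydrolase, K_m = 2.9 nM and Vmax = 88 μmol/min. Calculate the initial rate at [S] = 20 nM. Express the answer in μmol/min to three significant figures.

[S]/(Km+[S]) = 20/22.90 = 0.8734, the fractional saturation.
v = 0.8734 × Vmax = 0.8734 × 88 = 76.9 μmol/min.

76.9 μmol/min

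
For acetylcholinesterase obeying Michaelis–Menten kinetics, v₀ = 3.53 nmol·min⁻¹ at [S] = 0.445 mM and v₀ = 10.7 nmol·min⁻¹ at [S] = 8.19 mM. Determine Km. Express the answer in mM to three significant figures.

1.08 mM

From v = Vmax[S]/(Km+[S]), each point gives Vmax = v(Km+[S])/[S].
Equating: 3.53(Km+0.445)/0.445 = 10.7(Km+8.19)/8.19.
7.933·Km + 3.53 = 1.306·Km + 10.7, so (7.933 − 1.306)·Km = 10.7 − 3.53.
Km = 7.170/6.626 = 1.08 mM; then Vmax = 3.53(1.08+0.445)/0.445 = 12.1 nmol·min⁻¹.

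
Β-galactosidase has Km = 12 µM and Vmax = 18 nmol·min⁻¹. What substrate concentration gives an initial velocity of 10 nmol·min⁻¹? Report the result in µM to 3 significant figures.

The required fractional saturation is v/Vmax = 10/18 = 0.5556.
Then [S]/(Km+[S]) = 0.5556 ⇒ [S] = 12 × 0.5556/(1 − 0.5556) = 15.0 µM.

15.0 µM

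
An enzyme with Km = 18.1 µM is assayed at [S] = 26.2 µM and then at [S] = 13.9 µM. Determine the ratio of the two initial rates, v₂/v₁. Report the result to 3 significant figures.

Since Vmax cancels, v₂/v₁ = [S]₂(Km+[S]₁) / [S]₁(Km+[S]₂).
= 13.9×(18.1+26.2) / (26.2×(18.1+13.9)) = 615.8/838.4 = 0.734.

0.734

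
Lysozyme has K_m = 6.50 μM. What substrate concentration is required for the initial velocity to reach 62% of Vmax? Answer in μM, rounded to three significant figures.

v/Vmax = [S]/(Km+[S]) = 0.62, so [S] = Km·0.62/(1 − 0.62) = 6.50 × 1.632.
[S] = 10.6 μM.

10.6 μM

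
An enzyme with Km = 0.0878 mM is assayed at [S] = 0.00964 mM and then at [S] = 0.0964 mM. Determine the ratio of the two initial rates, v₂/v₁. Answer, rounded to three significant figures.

5.29

Since Vmax cancels, v₂/v₁ = [S]₂(Km+[S]₁) / [S]₁(Km+[S]₂).
= 0.0964×(0.0878+0.00964) / (0.00964×(0.0878+0.0964)) = 0.009393/0.001776 = 5.29.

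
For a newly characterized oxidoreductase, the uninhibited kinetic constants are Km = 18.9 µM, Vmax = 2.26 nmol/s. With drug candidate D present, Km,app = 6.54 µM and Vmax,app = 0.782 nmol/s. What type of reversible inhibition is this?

uncompetitive

Both Km and Vmax decrease by the same factor (~2.89-fold) — characteristic of uncompetitive inhibition.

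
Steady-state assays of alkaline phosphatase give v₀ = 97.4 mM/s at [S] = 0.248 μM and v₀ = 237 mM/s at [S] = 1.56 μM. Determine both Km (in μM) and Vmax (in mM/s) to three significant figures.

From v = Vmax[S]/(Km+[S]), each point gives Vmax = v(Km+[S])/[S].
Equating: 97.4(Km+0.248)/0.248 = 237(Km+1.56)/1.56.
392.7·Km + 97.4 = 151.9·Km + 237, so (392.7 − 151.9)·Km = 237 − 97.4.
Km = 139.6/240.8 = 0.580 μM; then Vmax = 97.4(0.580+0.248)/0.248 = 325 mM/s.

Km = 0.580 μM; Vmax = 325 mM/s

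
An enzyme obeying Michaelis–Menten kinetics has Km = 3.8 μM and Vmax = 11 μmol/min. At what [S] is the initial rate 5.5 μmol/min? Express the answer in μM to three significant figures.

The required fractional saturation is v/Vmax = 5.5/11 = 0.5000.
Then [S]/(Km+[S]) = 0.5000 ⇒ [S] = 3.8 × 0.5000/(1 − 0.5000) = 3.80 μM.

3.80 μM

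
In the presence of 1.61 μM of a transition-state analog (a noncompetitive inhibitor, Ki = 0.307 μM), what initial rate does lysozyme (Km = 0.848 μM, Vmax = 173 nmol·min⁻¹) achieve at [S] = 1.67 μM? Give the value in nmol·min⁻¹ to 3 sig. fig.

α = 1 + [I]/Ki = 1 + 1.61/0.307 = 6.244.
For a noncompetitive inhibitor, Vmax is reduced to Vmax/α while Km is unchanged: Km,app = 0.848 μM, Vmax,app = 27.7 nmol·min⁻¹.
v = Vmax,app·[S]/(Km,app + [S]) = 27.7 × 1.67/(0.848 + 1.67) = 18.4 nmol·min⁻¹.

18.4 nmol·min⁻¹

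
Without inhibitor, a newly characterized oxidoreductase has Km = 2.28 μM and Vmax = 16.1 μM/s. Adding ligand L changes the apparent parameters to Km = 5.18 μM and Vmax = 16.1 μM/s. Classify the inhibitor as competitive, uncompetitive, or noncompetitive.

Km increases (2.28 → 5.18 μM) while Vmax is unchanged — the hallmark of competitive inhibition.

competitive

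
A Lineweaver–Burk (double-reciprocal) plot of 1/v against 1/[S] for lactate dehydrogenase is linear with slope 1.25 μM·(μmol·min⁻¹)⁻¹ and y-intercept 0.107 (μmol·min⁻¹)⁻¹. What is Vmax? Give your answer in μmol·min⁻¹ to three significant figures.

The y-intercept of a Lineweaver–Burk plot equals 1/Vmax, so Vmax = 1/0.107 = 9.35 μmol·min⁻¹.

9.35 μmol·min⁻¹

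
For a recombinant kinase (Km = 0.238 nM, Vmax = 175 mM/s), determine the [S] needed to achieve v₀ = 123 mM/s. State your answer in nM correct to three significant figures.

The required fractional saturation is v/Vmax = 123/175 = 0.7029.
Then [S]/(Km+[S]) = 0.7029 ⇒ [S] = 0.238 × 0.7029/(1 − 0.7029) = 0.563 nM.

0.563 nM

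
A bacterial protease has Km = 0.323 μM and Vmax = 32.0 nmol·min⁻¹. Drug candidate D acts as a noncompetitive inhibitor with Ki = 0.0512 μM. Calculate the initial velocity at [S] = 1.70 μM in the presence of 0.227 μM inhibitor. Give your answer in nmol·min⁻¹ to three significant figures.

4.95 nmol·min⁻¹

α = 1 + [I]/Ki = 1 + 0.227/0.0512 = 5.434.
For a noncompetitive inhibitor, Vmax is reduced to Vmax/α while Km is unchanged: Km,app = 0.323 μM, Vmax,app = 5.89 nmol·min⁻¹.
v = Vmax,app·[S]/(Km,app + [S]) = 5.89 × 1.70/(0.323 + 1.70) = 4.95 nmol·min⁻¹.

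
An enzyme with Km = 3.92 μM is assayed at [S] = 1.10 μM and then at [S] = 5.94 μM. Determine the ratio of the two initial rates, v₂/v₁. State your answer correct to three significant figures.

The fractional saturations are [S]/(Km+[S]) = 1.10/5.020 = 0.2191 and 5.94/9.860 = 0.6024.
v₂/v₁ is just their ratio: 0.6024/0.2191 = 2.75.

2.75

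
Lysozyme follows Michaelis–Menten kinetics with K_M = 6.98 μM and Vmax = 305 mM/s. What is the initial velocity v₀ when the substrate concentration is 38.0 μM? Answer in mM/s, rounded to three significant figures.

258 mM/s

[S]/(Km+[S]) = 38.0/44.98 = 0.8448, the fractional saturation.
v = 0.8448 × Vmax = 0.8448 × 305 = 258 mM/s.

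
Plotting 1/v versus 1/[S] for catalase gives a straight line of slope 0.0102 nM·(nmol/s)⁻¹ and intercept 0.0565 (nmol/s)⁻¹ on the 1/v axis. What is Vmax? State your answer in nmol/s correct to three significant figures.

The y-intercept of a Lineweaver–Burk plot equals 1/Vmax, so Vmax = 1/0.0565 = 17.7 nmol/s.

17.7 nmol/s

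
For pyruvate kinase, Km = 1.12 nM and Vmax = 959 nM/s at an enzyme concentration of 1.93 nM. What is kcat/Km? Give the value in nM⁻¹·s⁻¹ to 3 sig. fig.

kcat = Vmax/[E]total = 959/1.93 = 497 s⁻¹.
kcat/Km = 497/1.12 = 444 nM⁻¹·s⁻¹.

444 nM⁻¹·s⁻¹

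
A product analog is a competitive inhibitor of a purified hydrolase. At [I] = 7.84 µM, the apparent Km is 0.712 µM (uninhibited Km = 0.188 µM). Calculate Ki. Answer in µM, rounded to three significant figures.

2.81 µM

Competitive: Km,app = α·Km with α = 1 + [I]/Ki.
α = Km,app/Km = 0.712/0.188 = 3.787.
Ki = [I]/(α − 1) = 7.84/2.787 = 2.81 µM.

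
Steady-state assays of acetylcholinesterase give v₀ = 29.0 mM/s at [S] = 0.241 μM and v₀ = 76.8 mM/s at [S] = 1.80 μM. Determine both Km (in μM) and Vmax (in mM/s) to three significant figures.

In reciprocal form, 1/v = (Km/Vmax)·(1/[S]) + 1/Vmax. The two points give (1/[S], 1/v) = (4.149, 0.03448) and (0.5556, 0.01302).
Slope = (0.03448 − 0.01302)/(4.149 − 0.5556) = 0.005972; intercept = 0.03448 − 0.005972×4.149 = 0.009703.
Vmax = 1/intercept = 103 mM/s; Km = slope × Vmax = 0.005972 × 103 = 0.615 μM.

Km = 0.615 μM; Vmax = 103 mM/s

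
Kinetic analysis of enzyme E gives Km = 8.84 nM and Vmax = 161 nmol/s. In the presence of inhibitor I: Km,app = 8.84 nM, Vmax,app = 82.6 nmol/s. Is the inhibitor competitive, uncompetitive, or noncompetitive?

Vmax decreases (161 → 82.6 nmol/s) while Km is unchanged — pure noncompetitive inhibition.

noncompetitive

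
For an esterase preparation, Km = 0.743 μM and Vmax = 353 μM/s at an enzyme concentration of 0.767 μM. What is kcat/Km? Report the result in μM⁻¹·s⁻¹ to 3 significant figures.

619 μM⁻¹·s⁻¹

kcat = Vmax/[E]total = 353/0.767 = 460 s⁻¹.
kcat/Km = 460/0.743 = 619 μM⁻¹·s⁻¹.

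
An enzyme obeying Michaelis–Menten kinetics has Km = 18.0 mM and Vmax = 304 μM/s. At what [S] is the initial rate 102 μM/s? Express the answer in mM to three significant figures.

Rearranging v = Vmax[S]/(Km+[S]) gives [S] = Km·v/(Vmax − v).
[S] = 18.0 × 102 / (304 − 102) = 1836/202.0 = 9.09 mM.

9.09 mM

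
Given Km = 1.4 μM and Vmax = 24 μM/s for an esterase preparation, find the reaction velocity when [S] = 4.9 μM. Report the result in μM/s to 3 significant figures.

18.7 μM/s

v = Vmax·[S]/(Km + [S]) = 24 × 4.9 / (1.4 + 4.9)
  = 117.6 / 6.300 = 18.7 μM/s.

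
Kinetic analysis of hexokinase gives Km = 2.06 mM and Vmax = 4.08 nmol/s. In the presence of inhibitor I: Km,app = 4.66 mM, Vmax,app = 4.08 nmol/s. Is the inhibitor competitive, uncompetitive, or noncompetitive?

competitive

Km increases (2.06 → 4.66 mM) while Vmax is unchanged — the hallmark of competitive inhibition.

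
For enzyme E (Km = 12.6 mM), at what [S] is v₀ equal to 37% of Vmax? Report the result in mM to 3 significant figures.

v/Vmax = [S]/(Km+[S]) = 0.37, so [S] = Km·0.37/(1 − 0.37) = 12.6 × 0.5873.
[S] = 7.40 mM.

7.40 mM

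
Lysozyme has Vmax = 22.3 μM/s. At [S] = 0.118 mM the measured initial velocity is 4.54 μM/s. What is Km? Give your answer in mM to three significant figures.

v/Vmax = 4.54/22.3 = 0.2036 = [S]/(Km+[S]).
So Km + [S] = [S]/0.2036 = 0.5796 mM, giving Km = 0.5796 − 0.118 = 0.462 mM.

0.462 mM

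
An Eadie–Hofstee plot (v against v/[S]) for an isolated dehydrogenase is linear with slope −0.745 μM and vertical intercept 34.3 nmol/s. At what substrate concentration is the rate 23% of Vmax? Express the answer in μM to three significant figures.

The Eadie–Hofstee slope gives Km = 0.745 μM (slope = −Km).
v/Vmax = [S]/(Km+[S]) = 0.23 ⇒ [S] = Km·0.23/(1−0.23) = 0.745 × 0.2987 = 0.223 μM.

0.223 μM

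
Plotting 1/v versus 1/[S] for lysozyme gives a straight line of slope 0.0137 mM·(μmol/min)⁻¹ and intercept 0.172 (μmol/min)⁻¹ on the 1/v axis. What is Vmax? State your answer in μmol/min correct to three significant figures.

5.81 μmol/min

The y-intercept of a Lineweaver–Burk plot equals 1/Vmax, so Vmax = 1/0.172 = 5.81 μmol/min.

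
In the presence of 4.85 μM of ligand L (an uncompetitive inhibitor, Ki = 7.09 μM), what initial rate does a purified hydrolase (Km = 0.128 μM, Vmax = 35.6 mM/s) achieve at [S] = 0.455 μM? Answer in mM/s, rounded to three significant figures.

18.1 mM/s

α = 1 + [I]/Ki = 1 + 4.85/7.09 = 1.684.
For an uncompetitive inhibitor, both parameters are divided by α, giving Vmax/α and Km/α: Km,app = 0.0760 μM, Vmax,app = 21.1 mM/s.
v = Vmax,app·[S]/(Km,app + [S]) = 21.1 × 0.455/(0.0760 + 0.455) = 18.1 mM/s.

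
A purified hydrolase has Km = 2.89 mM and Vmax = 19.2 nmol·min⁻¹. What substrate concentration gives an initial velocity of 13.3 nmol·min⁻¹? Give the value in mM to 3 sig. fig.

6.51 mM

Rearranging v = Vmax[S]/(Km+[S]) gives [S] = Km·v/(Vmax − v).
[S] = 2.89 × 13.3 / (19.2 − 13.3) = 38.44/5.900 = 6.51 mM.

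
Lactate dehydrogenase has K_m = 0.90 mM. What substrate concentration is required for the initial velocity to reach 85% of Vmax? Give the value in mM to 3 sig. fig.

v/Vmax = [S]/(Km+[S]) = 0.85, so [S] = Km·0.85/(1 − 0.85) = 0.90 × 5.667.
[S] = 5.10 mM.

5.10 mM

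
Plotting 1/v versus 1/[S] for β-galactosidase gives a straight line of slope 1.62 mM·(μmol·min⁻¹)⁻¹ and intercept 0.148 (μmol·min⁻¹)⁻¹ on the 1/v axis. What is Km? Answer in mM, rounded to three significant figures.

10.9 mM

y-intercept = 1/Vmax ⇒ Vmax = 6.76 μmol·min⁻¹; slope = Km/Vmax ⇒ Km = slope × Vmax.
Km = 1.62 × 6.76 = 10.9 mM.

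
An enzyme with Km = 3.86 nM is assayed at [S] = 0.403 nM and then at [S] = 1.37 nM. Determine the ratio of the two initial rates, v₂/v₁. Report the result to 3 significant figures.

2.77

The fractional saturations are [S]/(Km+[S]) = 0.403/4.263 = 0.09453 and 1.37/5.230 = 0.2620.
v₂/v₁ is just their ratio: 0.2620/0.09453 = 2.77.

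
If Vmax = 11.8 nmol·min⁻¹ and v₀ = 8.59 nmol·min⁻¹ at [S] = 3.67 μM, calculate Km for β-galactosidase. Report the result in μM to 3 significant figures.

1.37 μM

From v = Vmax[S]/(Km+[S]), Km = [S](Vmax − v)/v.
Km = 3.67 × (11.8 − 8.59) / 8.59 = 11.78/8.59 = 1.37 μM.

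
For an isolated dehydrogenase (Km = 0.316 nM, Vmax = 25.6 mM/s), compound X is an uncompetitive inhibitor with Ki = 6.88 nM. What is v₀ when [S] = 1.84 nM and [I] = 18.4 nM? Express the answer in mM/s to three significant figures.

α = 1 + [I]/Ki = 1 + 18.4/6.88 = 3.674.
For an uncompetitive inhibitor, both parameters are divided by α, giving Vmax/α and Km/α: Km,app = 0.0860 nM, Vmax,app = 6.97 mM/s.
v = Vmax,app·[S]/(Km,app + [S]) = 6.97 × 1.84/(0.0860 + 1.84) = 6.66 mM/s.

6.66 mM/s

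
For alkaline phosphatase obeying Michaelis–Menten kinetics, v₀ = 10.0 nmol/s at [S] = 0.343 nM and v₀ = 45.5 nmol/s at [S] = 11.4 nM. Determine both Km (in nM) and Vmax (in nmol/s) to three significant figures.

In reciprocal form, 1/v = (Km/Vmax)·(1/[S]) + 1/Vmax. The two points give (1/[S], 1/v) = (2.915, 0.1000) and (0.08772, 0.02198).
Slope = (0.1000 − 0.02198)/(2.915 − 0.08772) = 0.02759; intercept = 0.1000 − 0.02759×2.915 = 0.01956.
Vmax = 1/intercept = 51.1 nmol/s; Km = slope × Vmax = 0.02759 × 51.1 = 1.41 nM.

Km = 1.41 nM; Vmax = 51.1 nmol/s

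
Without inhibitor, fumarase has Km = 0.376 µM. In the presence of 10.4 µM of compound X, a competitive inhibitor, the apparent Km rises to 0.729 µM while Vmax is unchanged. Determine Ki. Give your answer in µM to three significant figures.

Competitive: Km,app = α·Km with α = 1 + [I]/Ki.
α = Km,app/Km = 0.729/0.376 = 1.939.
Since α = 1 + [I]/Ki, [I]/Ki = 1.939 − 1 = 0.9388 and Ki = 10.4/0.9388 = 11.1 µM.

11.1 µM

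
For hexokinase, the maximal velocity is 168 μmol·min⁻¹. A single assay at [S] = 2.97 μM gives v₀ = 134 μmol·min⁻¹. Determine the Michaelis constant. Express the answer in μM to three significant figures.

From v = Vmax[S]/(Km+[S]), Km = [S](Vmax − v)/v.
Km = 2.97 × (168 − 134) / 134 = 101.0/134 = 0.754 μM.

0.754 μM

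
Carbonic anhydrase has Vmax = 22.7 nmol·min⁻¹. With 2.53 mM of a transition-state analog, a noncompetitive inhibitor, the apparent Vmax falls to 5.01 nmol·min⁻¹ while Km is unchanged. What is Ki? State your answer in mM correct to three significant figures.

Noncompetitive: Vmax,app = Vmax/α with α = 1 + [I]/Ki.
α = Vmax/Vmax,app = 22.7/5.01 = 4.531.
Ki = [I]/(α − 1) = 2.53/3.531 = 0.717 mM.

0.717 mM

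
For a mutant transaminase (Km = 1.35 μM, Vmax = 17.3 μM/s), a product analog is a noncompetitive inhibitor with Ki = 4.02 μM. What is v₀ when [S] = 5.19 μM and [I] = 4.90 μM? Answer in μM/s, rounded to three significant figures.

6.19 μM/s

With α = 1 + [I]/Ki = 1 + 4.90/4.02 = 2.219, the noncompetitive rate law is v = (Vmax/α)·[S] / (Km + [S]).
v = (17.3/2.219)×5.19 / (1.35 + 5.19) = 40.46/6.540 = 6.19 μM/s.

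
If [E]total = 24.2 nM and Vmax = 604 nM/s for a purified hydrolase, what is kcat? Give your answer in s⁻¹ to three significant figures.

kcat = Vmax/[E]total = 604 nM/s / 24.2 nM = 25.0 s⁻¹.

25.0 s⁻¹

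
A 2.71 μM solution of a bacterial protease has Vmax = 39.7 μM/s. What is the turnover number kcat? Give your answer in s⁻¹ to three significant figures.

kcat = Vmax/[E]total = 39.7 μM/s / 2.71 μM = 14.6 s⁻¹.

14.6 s⁻¹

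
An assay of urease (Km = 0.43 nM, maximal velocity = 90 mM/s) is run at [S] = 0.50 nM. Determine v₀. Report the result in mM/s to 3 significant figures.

[S]/(Km+[S]) = 0.50/0.9300 = 0.5376, the fractional saturation.
v = 0.5376 × Vmax = 0.5376 × 90 = 48.4 mM/s.

48.4 mM/s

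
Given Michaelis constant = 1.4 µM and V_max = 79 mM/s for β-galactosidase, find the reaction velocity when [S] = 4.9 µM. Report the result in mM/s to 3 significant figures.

61.4 mM/s

v = Vmax·[S]/(Km + [S]) = 79 × 4.9 / (1.4 + 4.9)
  = 387.1 / 6.300 = 61.4 mM/s.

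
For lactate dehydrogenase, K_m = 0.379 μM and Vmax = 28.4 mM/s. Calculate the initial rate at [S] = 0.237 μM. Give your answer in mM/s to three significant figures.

10.9 mM/s

v = Vmax·[S]/(Km + [S]) = 28.4 × 0.237 / (0.379 + 0.237)
  = 6.731 / 0.6160 = 10.9 mM/s.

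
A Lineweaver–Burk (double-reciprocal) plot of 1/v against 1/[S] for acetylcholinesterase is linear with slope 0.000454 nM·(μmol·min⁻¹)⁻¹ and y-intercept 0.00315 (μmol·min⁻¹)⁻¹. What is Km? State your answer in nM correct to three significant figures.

0.144 nM

y-intercept = 1/Vmax ⇒ Vmax = 317 μmol·min⁻¹; slope = Km/Vmax ⇒ Km = slope × Vmax.
Km = 0.000454 × 317 = 0.144 nM.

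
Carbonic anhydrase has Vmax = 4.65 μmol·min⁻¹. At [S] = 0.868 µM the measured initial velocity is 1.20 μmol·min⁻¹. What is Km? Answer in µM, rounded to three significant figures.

v/Vmax = 1.20/4.65 = 0.2581 = [S]/(Km+[S]).
So Km + [S] = [S]/0.2581 = 3.364 µM, giving Km = 3.364 − 0.868 = 2.50 µM.

2.50 µM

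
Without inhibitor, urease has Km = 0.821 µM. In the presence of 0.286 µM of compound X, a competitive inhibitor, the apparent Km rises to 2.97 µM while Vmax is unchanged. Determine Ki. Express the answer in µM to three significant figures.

0.109 µM

Competitive: Km,app = α·Km with α = 1 + [I]/Ki.
α = Km,app/Km = 2.97/0.821 = 3.618.
Ki = [I]/(α − 1) = 0.286/2.618 = 0.109 µM.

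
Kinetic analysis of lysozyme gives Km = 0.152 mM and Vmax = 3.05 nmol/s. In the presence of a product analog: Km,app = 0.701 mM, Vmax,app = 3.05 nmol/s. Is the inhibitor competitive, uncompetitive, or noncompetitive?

competitive

Km increases (0.152 → 0.701 mM) while Vmax is unchanged — the hallmark of competitive inhibition.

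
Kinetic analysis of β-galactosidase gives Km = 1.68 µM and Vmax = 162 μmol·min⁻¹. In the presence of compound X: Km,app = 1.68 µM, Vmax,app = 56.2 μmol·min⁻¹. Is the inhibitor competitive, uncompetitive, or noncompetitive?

noncompetitive

Vmax decreases (162 → 56.2 μmol·min⁻¹) while Km is unchanged — pure noncompetitive inhibition.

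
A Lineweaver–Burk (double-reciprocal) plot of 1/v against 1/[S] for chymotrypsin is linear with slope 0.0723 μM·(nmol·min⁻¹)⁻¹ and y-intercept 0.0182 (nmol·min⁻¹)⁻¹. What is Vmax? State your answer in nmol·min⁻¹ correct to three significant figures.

54.9 nmol·min⁻¹

The y-intercept of a Lineweaver–Burk plot equals 1/Vmax, so Vmax = 1/0.0182 = 54.9 nmol·min⁻¹.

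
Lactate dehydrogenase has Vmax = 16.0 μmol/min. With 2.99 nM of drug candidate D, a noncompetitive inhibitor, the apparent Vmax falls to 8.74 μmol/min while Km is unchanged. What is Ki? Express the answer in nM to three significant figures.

3.60 nM

Noncompetitive: Vmax,app = Vmax/α with α = 1 + [I]/Ki.
α = Vmax/Vmax,app = 16.0/8.74 = 1.831.
Ki = [I]/(α − 1) = 2.99/0.8307 = 3.60 nM.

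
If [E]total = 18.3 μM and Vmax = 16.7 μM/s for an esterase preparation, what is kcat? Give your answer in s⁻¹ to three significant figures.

0.913 s⁻¹

kcat = Vmax/[E]total = 16.7 μM/s / 18.3 μM = 0.913 s⁻¹.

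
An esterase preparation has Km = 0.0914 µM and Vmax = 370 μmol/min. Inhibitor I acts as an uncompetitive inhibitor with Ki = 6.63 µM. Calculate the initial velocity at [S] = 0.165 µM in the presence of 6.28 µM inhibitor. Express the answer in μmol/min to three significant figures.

With α = 1 + [I]/Ki = 1 + 6.28/6.63 = 1.947, the uncompetitive rate law is v = (Vmax/α)·[S] / (Km/α + [S]).
v = (370/1.947)×0.165 / (0.0914/1.947 + 0.165) = 31.35/0.2119 = 148 μmol/min.

148 μmol/min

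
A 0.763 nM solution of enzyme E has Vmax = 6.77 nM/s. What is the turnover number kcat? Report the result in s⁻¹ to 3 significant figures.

8.87 s⁻¹

kcat = Vmax/[E]total = 6.77 nM/s / 0.763 nM = 8.87 s⁻¹.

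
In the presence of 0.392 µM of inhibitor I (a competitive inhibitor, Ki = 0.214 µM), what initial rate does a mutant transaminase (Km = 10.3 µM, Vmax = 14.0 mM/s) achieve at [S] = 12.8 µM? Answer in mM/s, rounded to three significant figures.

With α = 1 + [I]/Ki = 1 + 0.392/0.214 = 2.832, the competitive rate law is v = Vmax[S] / (αKm + [S]).
v = 14.0×12.8 / (2.832×10.3 + 12.8) = 179.2/41.97 = 4.27 mM/s.

4.27 mM/s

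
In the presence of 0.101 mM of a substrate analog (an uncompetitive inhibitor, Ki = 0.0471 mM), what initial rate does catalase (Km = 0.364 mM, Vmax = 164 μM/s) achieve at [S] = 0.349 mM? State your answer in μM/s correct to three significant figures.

39.2 μM/s

α = 1 + [I]/Ki = 1 + 0.101/0.0471 = 3.144.
For an uncompetitive inhibitor, both parameters are divided by α, giving Vmax/α and Km/α: Km,app = 0.116 mM, Vmax,app = 52.2 μM/s.
v = Vmax,app·[S]/(Km,app + [S]) = 52.2 × 0.349/(0.116 + 0.349) = 39.2 μM/s.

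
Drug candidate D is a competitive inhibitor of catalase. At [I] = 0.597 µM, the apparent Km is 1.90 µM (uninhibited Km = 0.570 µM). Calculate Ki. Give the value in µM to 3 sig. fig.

Competitive: Km,app = α·Km with α = 1 + [I]/Ki.
α = Km,app/Km = 1.90/0.570 = 3.333.
Ki = [I]/(α − 1) = 0.597/2.333 = 0.256 µM.

0.256 µM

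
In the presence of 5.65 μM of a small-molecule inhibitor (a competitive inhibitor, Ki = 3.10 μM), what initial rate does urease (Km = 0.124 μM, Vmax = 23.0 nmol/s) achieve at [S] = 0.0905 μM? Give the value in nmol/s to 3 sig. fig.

4.73 nmol/s

α = 1 + [I]/Ki = 1 + 5.65/3.10 = 2.823.
For a competitive inhibitor, Vmax is unchanged and the apparent Km becomes α·Km: Km,app = 0.350 μM, Vmax,app = 23.0 nmol/s.
v = Vmax,app·[S]/(Km,app + [S]) = 23.0 × 0.0905/(0.350 + 0.0905) = 4.73 nmol/s.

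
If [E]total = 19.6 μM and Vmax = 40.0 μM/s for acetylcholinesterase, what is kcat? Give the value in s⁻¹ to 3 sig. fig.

kcat = Vmax/[E]total = 40.0 μM/s / 19.6 μM = 2.04 s⁻¹.

2.04 s⁻¹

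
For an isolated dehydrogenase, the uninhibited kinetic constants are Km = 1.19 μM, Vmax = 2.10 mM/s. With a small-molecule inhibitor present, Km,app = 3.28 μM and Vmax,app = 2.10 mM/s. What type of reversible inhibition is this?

Km increases (1.19 → 3.28 μM) while Vmax is unchanged — the hallmark of competitive inhibition.

competitive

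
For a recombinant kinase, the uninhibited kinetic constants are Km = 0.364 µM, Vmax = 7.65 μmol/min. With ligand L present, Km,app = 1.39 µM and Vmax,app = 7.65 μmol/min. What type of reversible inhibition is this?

Km increases (0.364 → 1.39 µM) while Vmax is unchanged — the hallmark of competitive inhibition.

competitive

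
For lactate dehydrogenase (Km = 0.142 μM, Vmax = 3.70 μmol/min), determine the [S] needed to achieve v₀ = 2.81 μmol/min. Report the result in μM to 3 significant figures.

The required fractional saturation is v/Vmax = 2.81/3.70 = 0.7595.
Then [S]/(Km+[S]) = 0.7595 ⇒ [S] = 0.142 × 0.7595/(1 − 0.7595) = 0.448 μM.

0.448 μM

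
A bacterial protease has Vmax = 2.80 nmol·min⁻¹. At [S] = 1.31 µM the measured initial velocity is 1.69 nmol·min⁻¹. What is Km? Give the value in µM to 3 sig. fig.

v/Vmax = 1.69/2.80 = 0.6036 = [S]/(Km+[S]).
So Km + [S] = [S]/0.6036 = 2.170 µM, giving Km = 2.170 − 1.31 = 0.860 µM.

0.860 µM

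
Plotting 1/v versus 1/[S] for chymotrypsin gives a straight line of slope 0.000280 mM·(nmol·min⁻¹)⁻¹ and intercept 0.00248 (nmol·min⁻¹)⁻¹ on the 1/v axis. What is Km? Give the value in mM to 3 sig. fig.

0.113 mM

y-intercept = 1/Vmax ⇒ Vmax = 403 nmol·min⁻¹; slope = Km/Vmax ⇒ Km = slope × Vmax.
Km = 0.000280 × 403 = 0.113 mM.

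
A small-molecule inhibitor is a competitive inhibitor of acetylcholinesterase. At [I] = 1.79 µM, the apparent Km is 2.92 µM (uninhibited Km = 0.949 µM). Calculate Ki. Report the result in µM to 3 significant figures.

Competitive: Km,app = α·Km with α = 1 + [I]/Ki.
α = Km,app/Km = 2.92/0.949 = 3.077.
Since α = 1 + [I]/Ki, [I]/Ki = 3.077 − 1 = 2.077 and Ki = 1.79/2.077 = 0.862 µM.

0.862 µM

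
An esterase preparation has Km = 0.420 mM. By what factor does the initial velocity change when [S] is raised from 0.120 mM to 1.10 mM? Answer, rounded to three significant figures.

The fractional saturations are [S]/(Km+[S]) = 0.120/0.5400 = 0.2222 and 1.10/1.520 = 0.7237.
v₂/v₁ is just their ratio: 0.7237/0.2222 = 3.26.

3.26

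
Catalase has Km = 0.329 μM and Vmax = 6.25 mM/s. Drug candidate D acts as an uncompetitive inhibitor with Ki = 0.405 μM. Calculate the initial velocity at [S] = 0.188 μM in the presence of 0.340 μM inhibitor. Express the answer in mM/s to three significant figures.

1.74 mM/s

α = 1 + [I]/Ki = 1 + 0.340/0.405 = 1.840.
For an uncompetitive inhibitor, both parameters are divided by α, giving Vmax/α and Km/α: Km,app = 0.179 μM, Vmax,app = 3.40 mM/s.
v = Vmax,app·[S]/(Km,app + [S]) = 3.40 × 0.188/(0.179 + 0.188) = 1.74 mM/s.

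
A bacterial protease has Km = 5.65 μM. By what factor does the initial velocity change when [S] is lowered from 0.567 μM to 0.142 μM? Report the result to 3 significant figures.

Since Vmax cancels, v₂/v₁ = [S]₂(Km+[S]₁) / [S]₁(Km+[S]₂).
= 0.142×(5.65+0.567) / (0.567×(5.65+0.142)) = 0.8828/3.284 = 0.269.

0.269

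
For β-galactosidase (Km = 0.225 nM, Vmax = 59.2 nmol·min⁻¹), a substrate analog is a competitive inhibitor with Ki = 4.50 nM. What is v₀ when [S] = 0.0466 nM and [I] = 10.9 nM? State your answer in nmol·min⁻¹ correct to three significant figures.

3.38 nmol·min⁻¹

α = 1 + [I]/Ki = 1 + 10.9/4.50 = 3.422.
For a competitive inhibitor, Vmax is unchanged and the apparent Km becomes α·Km: Km,app = 0.770 nM, Vmax,app = 59.2 nmol·min⁻¹.
v = Vmax,app·[S]/(Km,app + [S]) = 59.2 × 0.0466/(0.770 + 0.0466) = 3.38 nmol·min⁻¹.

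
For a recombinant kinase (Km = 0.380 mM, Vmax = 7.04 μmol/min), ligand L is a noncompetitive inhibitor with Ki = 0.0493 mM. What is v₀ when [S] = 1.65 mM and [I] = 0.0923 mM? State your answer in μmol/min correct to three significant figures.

With α = 1 + [I]/Ki = 1 + 0.0923/0.0493 = 2.872, the noncompetitive rate law is v = (Vmax/α)·[S] / (Km + [S]).
v = (7.04/2.872)×1.65 / (0.380 + 1.65) = 4.044/2.030 = 1.99 μmol/min.

1.99 μmol/min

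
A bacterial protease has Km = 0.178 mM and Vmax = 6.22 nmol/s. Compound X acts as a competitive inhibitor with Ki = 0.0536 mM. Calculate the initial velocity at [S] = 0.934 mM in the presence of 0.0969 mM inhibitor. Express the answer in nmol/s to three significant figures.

4.05 nmol/s

With α = 1 + [I]/Ki = 1 + 0.0969/0.0536 = 2.808, the competitive rate law is v = Vmax[S] / (αKm + [S]).
v = 6.22×0.934 / (2.808×0.178 + 0.934) = 5.809/1.434 = 4.05 nmol/s.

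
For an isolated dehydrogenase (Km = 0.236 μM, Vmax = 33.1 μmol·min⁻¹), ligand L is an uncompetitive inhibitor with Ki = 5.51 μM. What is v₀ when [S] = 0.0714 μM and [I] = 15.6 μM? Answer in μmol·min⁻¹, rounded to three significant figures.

With α = 1 + [I]/Ki = 1 + 15.6/5.51 = 3.831, the uncompetitive rate law is v = (Vmax/α)·[S] / (Km/α + [S]).
v = (33.1/3.831)×0.0714 / (0.236/3.831 + 0.0714) = 0.6169/0.1330 = 4.64 μmol·min⁻¹.

4.64 μmol·min⁻¹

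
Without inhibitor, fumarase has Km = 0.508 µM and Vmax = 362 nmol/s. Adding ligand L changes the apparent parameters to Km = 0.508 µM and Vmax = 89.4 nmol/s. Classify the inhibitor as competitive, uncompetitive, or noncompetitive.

Vmax decreases (362 → 89.4 nmol/s) while Km is unchanged — pure noncompetitive inhibition.

noncompetitive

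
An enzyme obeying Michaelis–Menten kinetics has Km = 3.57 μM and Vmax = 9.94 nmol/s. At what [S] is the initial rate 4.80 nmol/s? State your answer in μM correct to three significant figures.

3.33 μM

Rearranging v = Vmax[S]/(Km+[S]) gives [S] = Km·v/(Vmax − v).
[S] = 3.57 × 4.80 / (9.94 − 4.80) = 17.14/5.140 = 3.33 μM.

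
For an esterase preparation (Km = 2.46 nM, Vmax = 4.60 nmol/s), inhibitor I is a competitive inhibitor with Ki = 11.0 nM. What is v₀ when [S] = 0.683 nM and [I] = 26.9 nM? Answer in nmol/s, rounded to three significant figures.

0.343 nmol/s

With α = 1 + [I]/Ki = 1 + 26.9/11.0 = 3.445, the competitive rate law is v = Vmax[S] / (αKm + [S]).
v = 4.60×0.683 / (3.445×2.46 + 0.683) = 3.142/9.159 = 0.343 nmol/s.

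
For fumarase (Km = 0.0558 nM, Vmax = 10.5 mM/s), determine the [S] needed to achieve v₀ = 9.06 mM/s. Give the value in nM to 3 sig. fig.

0.351 nM

Rearranging v = Vmax[S]/(Km+[S]) gives [S] = Km·v/(Vmax − v).
[S] = 0.0558 × 9.06 / (10.5 − 9.06) = 0.5055/1.440 = 0.351 nM.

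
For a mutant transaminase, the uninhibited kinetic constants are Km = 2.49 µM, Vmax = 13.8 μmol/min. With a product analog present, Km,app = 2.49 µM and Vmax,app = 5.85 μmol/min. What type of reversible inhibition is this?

Vmax decreases (13.8 → 5.85 μmol/min) while Km is unchanged — pure noncompetitive inhibition.

noncompetitive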